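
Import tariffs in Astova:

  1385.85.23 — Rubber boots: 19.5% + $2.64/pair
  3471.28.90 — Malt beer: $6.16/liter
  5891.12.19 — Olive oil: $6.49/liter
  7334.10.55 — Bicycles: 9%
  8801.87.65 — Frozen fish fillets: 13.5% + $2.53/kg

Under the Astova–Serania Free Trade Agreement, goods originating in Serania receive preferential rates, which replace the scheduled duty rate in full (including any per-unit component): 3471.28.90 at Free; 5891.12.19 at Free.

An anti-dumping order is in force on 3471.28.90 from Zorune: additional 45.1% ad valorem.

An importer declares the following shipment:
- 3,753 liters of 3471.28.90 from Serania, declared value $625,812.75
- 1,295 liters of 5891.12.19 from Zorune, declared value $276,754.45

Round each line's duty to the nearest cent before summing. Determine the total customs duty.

$8,404.55

Line 1 (3471.28.90, Serania, 3,753 liters, $625,812.75):
Base rate for 3471.28.90 is $6.16/liter.
Origin Serania qualifies under the Astova–Serania agreement and 3471.28.90 is covered: preferential rate Free applies instead.
The additional-duty order on 3471.28.90 targets Zorune, not Serania; it does not apply.
Duty = $625,812.75 × 0% = $0.00.
Line 2 (5891.12.19, Zorune, 1,295 liters, $276,754.45):
Base rate for 5891.12.19 is $6.49/liter.
5891.12.19 has an FTA preferential rate, but origin Zorune is not Serania; base rate stands.
Duty = 1,295 × $6.49 = $8,404.55.
Total = $0.00 + $8,404.55 = $8,404.55.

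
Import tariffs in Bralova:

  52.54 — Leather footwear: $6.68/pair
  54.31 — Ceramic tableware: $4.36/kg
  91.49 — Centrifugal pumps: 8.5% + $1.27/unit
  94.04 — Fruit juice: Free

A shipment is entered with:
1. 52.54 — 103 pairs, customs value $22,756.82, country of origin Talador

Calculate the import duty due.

Line 1 (52.54, Talador, 103 pairs, $22,756.82):
Base rate for 52.54 is $6.68/pair.
Duty = 103 × $6.68 = $688.04.

$688.04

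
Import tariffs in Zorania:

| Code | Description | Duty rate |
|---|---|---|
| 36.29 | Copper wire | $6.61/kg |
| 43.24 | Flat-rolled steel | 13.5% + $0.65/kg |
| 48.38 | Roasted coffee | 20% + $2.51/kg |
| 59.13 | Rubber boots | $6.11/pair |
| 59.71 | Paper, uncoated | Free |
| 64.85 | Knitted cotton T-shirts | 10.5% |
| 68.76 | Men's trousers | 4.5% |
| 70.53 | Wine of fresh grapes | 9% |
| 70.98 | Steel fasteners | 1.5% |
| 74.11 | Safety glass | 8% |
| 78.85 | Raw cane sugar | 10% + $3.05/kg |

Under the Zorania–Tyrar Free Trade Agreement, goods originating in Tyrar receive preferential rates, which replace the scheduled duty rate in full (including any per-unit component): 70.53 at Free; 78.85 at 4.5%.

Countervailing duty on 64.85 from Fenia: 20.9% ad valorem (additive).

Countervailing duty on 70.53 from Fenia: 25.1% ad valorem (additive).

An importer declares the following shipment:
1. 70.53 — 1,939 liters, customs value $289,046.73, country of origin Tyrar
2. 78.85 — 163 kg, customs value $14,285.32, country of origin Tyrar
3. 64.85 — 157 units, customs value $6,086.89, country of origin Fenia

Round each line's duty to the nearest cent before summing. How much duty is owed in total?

Line 1 (70.53, Tyrar, 1,939 liters, $289,046.73):
Base rate for 70.53 is 9%.
Origin Tyrar qualifies under the Zorania–Tyrar agreement and 70.53 is covered: preferential rate Free applies instead.
The additional-duty order on 70.53 targets Fenia, not Tyrar; it does not apply.
Duty = $289,046.73 × 0% = $0.00.
Line 2 (78.85, Tyrar, 163 kg, $14,285.32):
Base rate for 78.85 is 10% + $3.05/kg.
Origin Tyrar qualifies under the Zorania–Tyrar agreement and 78.85 is covered: preferential rate 4.5% applies instead.
Duty = $14,285.32 × 4.5% = $642.84.
Line 3 (64.85, Fenia, 157 units, $6,086.89):
Base rate for 64.85 is 10.5%.
Additional duty on 64.85 from Fenia: +20.9%. Applied ad valorem rate: 10.5% + 20.9% = 31.4%.
Duty = $6,086.89 × 31.4% = $1,911.28.
Total = $0.00 + $642.84 + $1,911.28 = $2,554.12.

$2,554.12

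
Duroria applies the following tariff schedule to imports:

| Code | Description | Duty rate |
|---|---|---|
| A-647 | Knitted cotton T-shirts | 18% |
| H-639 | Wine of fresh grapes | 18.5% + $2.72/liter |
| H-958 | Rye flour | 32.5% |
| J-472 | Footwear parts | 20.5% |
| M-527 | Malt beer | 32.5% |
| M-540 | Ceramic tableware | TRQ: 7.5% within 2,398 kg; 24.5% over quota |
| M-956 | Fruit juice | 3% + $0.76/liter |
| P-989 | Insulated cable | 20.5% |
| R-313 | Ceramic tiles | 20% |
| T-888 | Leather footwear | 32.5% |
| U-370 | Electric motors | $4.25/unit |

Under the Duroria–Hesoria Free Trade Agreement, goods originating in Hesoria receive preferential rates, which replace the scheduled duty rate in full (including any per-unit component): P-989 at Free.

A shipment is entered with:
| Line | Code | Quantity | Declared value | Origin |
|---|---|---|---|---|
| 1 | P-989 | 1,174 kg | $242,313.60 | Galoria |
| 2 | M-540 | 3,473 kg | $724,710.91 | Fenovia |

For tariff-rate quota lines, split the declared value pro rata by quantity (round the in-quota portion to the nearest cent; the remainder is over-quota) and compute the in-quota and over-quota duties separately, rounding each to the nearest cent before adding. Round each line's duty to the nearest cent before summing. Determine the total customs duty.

Line 1 (P-989, Galoria, 1,174 kg, $242,313.60):
Base rate for P-989 is 20.5%.
P-989 has an FTA preferential rate, but origin Galoria is not Hesoria; base rate stands.
Duty = $242,313.60 × 20.5% = $49,674.29.
Line 2 (M-540, Fenovia, 3,473 kg, $724,710.91):
Code M-540 is under a tariff-rate quota (threshold 2,398 kg). In-quota: 2,398 kg at 7.5%; over-quota: 1,075 kg at 24.5%.
Pro-rata value split: in-quota = $724,710.91 × 2,398/3,473 = $500,390.66; over-quota = $724,710.91 − $500,390.66 = $224,320.25.
In-quota duty = $500,390.66 × 7.5% = $37,529.30. Over-quota duty = $224,320.25 × 24.5% = $54,958.46.
Line duty = $37,529.30 + $54,958.46 = $92,487.76.
Total = $49,674.29 + $92,487.76 = $142,162.05.

$142,162.05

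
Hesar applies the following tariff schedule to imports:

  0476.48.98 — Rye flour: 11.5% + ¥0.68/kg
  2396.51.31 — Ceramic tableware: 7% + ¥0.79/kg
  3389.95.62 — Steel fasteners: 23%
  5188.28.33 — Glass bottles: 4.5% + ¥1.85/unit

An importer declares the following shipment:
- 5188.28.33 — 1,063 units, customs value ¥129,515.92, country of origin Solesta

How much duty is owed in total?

Line 1 (5188.28.33, Solesta, 1,063 units, ¥129,515.92):
Base rate for 5188.28.33 is 4.5% + ¥1.85/unit.
Duty = ¥129,515.92 × 4.5% + 1,063 × ¥1.85 = ¥7,794.77.

¥7,794.77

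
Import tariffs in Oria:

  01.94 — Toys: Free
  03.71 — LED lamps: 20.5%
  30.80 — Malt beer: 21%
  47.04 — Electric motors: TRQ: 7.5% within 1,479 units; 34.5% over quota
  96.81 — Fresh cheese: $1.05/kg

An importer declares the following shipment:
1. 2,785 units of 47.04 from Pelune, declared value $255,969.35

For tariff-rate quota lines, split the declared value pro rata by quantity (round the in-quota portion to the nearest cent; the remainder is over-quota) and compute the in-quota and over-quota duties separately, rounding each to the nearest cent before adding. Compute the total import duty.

$51,607.01

Line 1 (47.04, Pelune, 2,785 units, $255,969.35):
Code 47.04 is under a tariff-rate quota (threshold 1,479 units). In-quota: 1,479 units at 7.5%; over-quota: 1,306 units at 34.5%.
Pro-rata value split: in-quota = $255,969.35 × 1,479/2,785 = $135,934.89; over-quota = $255,969.35 − $135,934.89 = $120,034.46.
In-quota duty = $135,934.89 × 7.5% = $10,195.12. Over-quota duty = $120,034.46 × 34.5% = $41,411.89.
Line duty = $10,195.12 + $41,411.89 = $51,607.01.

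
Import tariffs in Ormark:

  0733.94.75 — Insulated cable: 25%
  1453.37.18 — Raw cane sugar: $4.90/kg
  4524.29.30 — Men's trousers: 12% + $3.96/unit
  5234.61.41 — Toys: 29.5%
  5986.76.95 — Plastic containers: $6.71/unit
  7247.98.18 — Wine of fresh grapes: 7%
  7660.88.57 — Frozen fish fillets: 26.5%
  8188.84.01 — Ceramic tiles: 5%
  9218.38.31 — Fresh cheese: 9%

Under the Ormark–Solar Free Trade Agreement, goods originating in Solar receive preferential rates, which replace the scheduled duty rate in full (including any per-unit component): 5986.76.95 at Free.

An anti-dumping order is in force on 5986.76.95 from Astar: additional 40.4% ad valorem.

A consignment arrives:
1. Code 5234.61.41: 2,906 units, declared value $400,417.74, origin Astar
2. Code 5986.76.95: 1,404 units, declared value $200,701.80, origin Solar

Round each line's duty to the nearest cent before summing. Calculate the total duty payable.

Line 1 (5234.61.41, Astar, 2,906 units, $400,417.74):
Base rate for 5234.61.41 is 29.5%.
Duty = $400,417.74 × 29.5% = $118,123.23.
Line 2 (5986.76.95, Solar, 1,404 units, $200,701.80):
Base rate for 5986.76.95 is $6.71/unit.
Origin Solar qualifies under the Ormark–Solar agreement and 5986.76.95 is covered: preferential rate Free applies instead.
The additional-duty order on 5986.76.95 targets Astar, not Solar; it does not apply.
Duty = $200,701.80 × 0% = $0.00.
Total = $118,123.23 + $0.00 = $118,123.23.

$118,123.23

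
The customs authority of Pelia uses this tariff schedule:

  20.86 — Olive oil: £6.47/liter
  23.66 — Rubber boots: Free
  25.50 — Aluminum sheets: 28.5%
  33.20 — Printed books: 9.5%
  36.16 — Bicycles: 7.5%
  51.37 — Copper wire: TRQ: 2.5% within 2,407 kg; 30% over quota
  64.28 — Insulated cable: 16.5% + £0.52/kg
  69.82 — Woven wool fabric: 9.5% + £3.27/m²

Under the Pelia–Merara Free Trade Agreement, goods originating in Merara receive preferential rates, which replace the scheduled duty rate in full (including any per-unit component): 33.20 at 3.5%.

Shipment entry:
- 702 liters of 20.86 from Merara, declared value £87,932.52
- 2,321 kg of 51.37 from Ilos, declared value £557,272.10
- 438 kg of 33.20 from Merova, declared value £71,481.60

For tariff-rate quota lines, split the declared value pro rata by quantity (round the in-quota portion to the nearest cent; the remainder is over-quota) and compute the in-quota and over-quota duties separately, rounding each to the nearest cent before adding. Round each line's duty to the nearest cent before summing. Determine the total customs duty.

£25,264.49

Line 1 (20.86, Merara, 702 liters, £87,932.52):
Base rate for 20.86 is £6.47/liter.
Origin Merara is the FTA partner but 20.86 is not on the preference list; base rate stands.
Duty = 702 × £6.47 = £4,541.94.
Line 2 (51.37, Ilos, 2,321 kg, £557,272.10):
Code 51.37 is under a tariff-rate quota (threshold 2,407 kg). Quantity 2,321 kg is within the quota, so the in-quota rate 2.5% applies to the full value.
Duty = £557,272.10 × 2.5% = £13,931.80.
Line 3 (33.20, Merova, 438 kg, £71,481.60):
Base rate for 33.20 is 9.5%.
33.20 has an FTA preferential rate, but origin Merova is not Merara; base rate stands.
Duty = £71,481.60 × 9.5% = £6,790.75.
Total = £4,541.94 + £13,931.80 + £6,790.75 = £25,264.49.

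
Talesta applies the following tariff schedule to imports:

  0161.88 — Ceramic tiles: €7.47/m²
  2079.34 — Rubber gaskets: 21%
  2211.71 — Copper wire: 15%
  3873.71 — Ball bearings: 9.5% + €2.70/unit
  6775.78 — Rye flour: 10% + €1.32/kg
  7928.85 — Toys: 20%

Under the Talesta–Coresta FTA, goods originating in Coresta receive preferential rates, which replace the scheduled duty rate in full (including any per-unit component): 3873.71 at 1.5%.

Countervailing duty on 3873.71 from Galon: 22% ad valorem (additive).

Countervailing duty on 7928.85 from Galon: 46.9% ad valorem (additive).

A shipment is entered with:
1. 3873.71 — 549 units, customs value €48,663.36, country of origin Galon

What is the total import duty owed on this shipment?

€16,811.26

Line 1 (3873.71, Galon, 549 units, €48,663.36):
Base rate for 3873.71 is 9.5% + €2.70/unit.
3873.71 has an FTA preferential rate, but origin Galon is not Coresta; base rate stands.
Additional duty on 3873.71 from Galon: +22%. Applied ad valorem rate: 9.5% + 22% = 31.5%.
Duty = €48,663.36 × 31.5% + 549 × €2.70 = €16,811.26.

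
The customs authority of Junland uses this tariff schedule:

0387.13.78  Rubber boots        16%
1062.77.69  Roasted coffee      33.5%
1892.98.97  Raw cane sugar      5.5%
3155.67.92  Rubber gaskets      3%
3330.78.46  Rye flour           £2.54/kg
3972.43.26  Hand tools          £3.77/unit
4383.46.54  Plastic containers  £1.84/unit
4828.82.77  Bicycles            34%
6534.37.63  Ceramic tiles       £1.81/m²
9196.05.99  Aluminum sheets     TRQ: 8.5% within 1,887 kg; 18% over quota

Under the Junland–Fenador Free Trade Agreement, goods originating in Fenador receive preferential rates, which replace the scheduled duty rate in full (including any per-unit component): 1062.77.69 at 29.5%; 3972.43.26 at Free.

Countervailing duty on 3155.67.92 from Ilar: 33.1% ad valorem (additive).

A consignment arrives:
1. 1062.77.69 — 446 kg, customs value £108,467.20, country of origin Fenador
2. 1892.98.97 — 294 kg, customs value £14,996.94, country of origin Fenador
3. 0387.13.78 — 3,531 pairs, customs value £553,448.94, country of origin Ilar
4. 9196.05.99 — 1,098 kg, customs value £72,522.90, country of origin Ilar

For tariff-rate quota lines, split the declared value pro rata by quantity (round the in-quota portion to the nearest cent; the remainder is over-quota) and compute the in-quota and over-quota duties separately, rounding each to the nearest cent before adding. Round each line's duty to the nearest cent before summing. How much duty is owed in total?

£127,538.93

Line 1 (1062.77.69, Fenador, 446 kg, £108,467.20):
Base rate for 1062.77.69 is 33.5%.
Origin Fenador qualifies under the Junland–Fenador agreement and 1062.77.69 is covered: preferential rate 29.5% applies instead.
Duty = £108,467.20 × 29.5% = £31,997.82.
Line 2 (1892.98.97, Fenador, 294 kg, £14,996.94):
Base rate for 1892.98.97 is 5.5%.
Origin Fenador is the FTA partner but 1892.98.97 is not on the preference list; base rate stands.
Duty = £14,996.94 × 5.5% = £824.83.
Line 3 (0387.13.78, Ilar, 3,531 pairs, £553,448.94):
Base rate for 0387.13.78 is 16%.
Duty = £553,448.94 × 16% = £88,551.83.
Line 4 (9196.05.99, Ilar, 1,098 kg, £72,522.90):
Code 9196.05.99 is under a tariff-rate quota (threshold 1,887 kg). Quantity 1,098 kg is within the quota, so the in-quota rate 8.5% applies to the full value.
Duty = £72,522.90 × 8.5% = £6,164.45.
Total = £31,997.82 + £824.83 + £88,551.83 + £6,164.45 = £127,538.93.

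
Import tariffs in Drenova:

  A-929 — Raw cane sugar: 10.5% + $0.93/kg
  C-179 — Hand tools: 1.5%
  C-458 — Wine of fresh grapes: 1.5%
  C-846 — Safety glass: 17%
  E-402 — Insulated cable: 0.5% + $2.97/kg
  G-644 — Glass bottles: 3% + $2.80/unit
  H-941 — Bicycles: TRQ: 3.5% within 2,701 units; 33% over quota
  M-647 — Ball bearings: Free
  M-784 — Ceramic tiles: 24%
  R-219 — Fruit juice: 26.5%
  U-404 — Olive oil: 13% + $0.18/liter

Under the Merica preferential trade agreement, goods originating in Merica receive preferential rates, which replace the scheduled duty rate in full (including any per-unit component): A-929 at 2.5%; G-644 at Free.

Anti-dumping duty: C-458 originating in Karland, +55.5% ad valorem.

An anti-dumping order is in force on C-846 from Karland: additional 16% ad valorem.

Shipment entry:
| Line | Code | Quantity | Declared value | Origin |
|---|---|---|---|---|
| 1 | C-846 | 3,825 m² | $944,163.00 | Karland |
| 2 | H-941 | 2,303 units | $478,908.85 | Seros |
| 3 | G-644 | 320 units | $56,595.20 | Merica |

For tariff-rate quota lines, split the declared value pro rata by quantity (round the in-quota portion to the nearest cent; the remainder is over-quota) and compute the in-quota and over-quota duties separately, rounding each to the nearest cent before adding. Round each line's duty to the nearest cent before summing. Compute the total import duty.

Line 1 (C-846, Karland, 3,825 m², $944,163.00):
Base rate for C-846 is 17%.
Additional duty on C-846 from Karland: +16%. Applied ad valorem rate: 17% + 16% = 33%.
Duty = $944,163.00 × 33% = $311,573.79.
Line 2 (H-941, Seros, 2,303 units, $478,908.85):
Code H-941 is under a tariff-rate quota (threshold 2,701 units). Quantity 2,303 units is within the quota, so the in-quota rate 3.5% applies to the full value.
Duty = $478,908.85 × 3.5% = $16,761.81.
Line 3 (G-644, Merica, 320 units, $56,595.20):
Base rate for G-644 is 3% + $2.80/unit.
Origin Merica qualifies under the Drenova–Merica agreement and G-644 is covered: preferential rate Free applies instead.
Duty = $56,595.20 × 0% = $0.00.
Total = $311,573.79 + $16,761.81 + $0.00 = $328,335.60.

$328,335.60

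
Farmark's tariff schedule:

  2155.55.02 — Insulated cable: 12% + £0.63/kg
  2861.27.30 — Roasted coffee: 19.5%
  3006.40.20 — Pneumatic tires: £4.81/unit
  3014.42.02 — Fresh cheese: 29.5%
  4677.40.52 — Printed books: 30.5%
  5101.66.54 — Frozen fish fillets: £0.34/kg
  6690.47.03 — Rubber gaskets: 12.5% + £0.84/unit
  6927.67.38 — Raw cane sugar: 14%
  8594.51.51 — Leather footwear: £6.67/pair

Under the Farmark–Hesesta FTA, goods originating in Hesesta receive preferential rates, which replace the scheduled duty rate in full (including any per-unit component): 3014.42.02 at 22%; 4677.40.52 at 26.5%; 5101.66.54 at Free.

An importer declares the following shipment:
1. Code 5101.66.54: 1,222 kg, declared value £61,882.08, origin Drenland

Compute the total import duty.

£415.48

Line 1 (5101.66.54, Drenland, 1,222 kg, £61,882.08):
Base rate for 5101.66.54 is £0.34/kg.
5101.66.54 has an FTA preferential rate, but origin Drenland is not Hesesta; base rate stands.
Duty = 1,222 × £0.34 = £415.48.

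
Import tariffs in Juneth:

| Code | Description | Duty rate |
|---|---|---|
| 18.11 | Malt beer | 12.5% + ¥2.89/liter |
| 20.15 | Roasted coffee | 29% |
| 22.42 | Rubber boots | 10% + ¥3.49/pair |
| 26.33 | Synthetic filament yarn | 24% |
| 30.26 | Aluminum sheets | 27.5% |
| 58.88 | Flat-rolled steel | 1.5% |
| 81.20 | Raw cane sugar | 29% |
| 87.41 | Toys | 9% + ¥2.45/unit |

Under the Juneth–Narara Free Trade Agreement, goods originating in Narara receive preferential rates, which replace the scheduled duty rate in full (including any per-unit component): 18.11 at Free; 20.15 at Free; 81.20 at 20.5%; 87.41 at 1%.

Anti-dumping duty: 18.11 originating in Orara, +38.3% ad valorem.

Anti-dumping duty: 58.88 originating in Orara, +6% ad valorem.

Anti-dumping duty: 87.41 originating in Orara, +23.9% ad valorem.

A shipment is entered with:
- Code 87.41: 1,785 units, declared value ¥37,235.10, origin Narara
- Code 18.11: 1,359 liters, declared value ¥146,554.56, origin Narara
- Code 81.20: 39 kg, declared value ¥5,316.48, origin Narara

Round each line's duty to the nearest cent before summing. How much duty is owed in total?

¥1,462.23

Line 1 (87.41, Narara, 1,785 units, ¥37,235.10):
Base rate for 87.41 is 9% + ¥2.45/unit.
Origin Narara qualifies under the Juneth–Narara agreement and 87.41 is covered: preferential rate 1% applies instead.
The additional-duty order on 87.41 targets Orara, not Narara; it does not apply.
Duty = ¥37,235.10 × 1% = ¥372.35.
Line 2 (18.11, Narara, 1,359 liters, ¥146,554.56):
Base rate for 18.11 is 12.5% + ¥2.89/liter.
Origin Narara qualifies under the Juneth–Narara agreement and 18.11 is covered: preferential rate Free applies instead.
The additional-duty order on 18.11 targets Orara, not Narara; it does not apply.
Duty = ¥146,554.56 × 0% = ¥0.00.
Line 3 (81.20, Narara, 39 kg, ¥5,316.48):
Base rate for 81.20 is 29%.
Origin Narara qualifies under the Juneth–Narara agreement and 81.20 is covered: preferential rate 20.5% applies instead.
Duty = ¥5,316.48 × 20.5% = ¥1,089.88.
Total = ¥372.35 + ¥0.00 + ¥1,089.88 = ¥1,462.23.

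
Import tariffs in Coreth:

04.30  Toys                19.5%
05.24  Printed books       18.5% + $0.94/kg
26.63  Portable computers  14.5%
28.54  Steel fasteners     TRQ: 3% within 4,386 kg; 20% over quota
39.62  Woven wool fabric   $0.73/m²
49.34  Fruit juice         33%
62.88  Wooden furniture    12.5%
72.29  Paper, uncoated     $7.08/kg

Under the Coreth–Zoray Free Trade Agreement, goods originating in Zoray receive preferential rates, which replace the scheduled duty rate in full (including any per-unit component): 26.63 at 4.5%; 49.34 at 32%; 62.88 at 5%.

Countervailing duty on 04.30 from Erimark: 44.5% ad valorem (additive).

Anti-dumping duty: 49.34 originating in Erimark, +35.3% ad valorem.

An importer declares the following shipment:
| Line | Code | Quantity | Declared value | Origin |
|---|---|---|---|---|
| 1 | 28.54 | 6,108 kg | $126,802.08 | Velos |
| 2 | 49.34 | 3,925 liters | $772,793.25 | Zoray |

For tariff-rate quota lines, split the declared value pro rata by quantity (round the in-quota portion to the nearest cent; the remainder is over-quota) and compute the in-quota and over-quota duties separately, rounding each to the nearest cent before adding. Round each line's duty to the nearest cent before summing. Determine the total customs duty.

$257,175.18

Line 1 (28.54, Velos, 6,108 kg, $126,802.08):
Code 28.54 is under a tariff-rate quota (threshold 4,386 kg). In-quota: 4,386 kg at 3%; over-quota: 1,722 kg at 20%.
Pro-rata value split: in-quota = $126,802.08 × 4,386/6,108 = $91,053.36; over-quota = $126,802.08 − $91,053.36 = $35,748.72.
In-quota duty = $91,053.36 × 3% = $2,731.60. Over-quota duty = $35,748.72 × 20% = $7,149.74.
Line duty = $2,731.60 + $7,149.74 = $9,881.34.
Line 2 (49.34, Zoray, 3,925 liters, $772,793.25):
Base rate for 49.34 is 33%.
Origin Zoray qualifies under the Coreth–Zoray agreement and 49.34 is covered: preferential rate 32% applies instead.
The additional-duty order on 49.34 targets Erimark, not Zoray; it does not apply.
Duty = $772,793.25 × 32% = $247,293.84.
Total = $9,881.34 + $247,293.84 = $257,175.18.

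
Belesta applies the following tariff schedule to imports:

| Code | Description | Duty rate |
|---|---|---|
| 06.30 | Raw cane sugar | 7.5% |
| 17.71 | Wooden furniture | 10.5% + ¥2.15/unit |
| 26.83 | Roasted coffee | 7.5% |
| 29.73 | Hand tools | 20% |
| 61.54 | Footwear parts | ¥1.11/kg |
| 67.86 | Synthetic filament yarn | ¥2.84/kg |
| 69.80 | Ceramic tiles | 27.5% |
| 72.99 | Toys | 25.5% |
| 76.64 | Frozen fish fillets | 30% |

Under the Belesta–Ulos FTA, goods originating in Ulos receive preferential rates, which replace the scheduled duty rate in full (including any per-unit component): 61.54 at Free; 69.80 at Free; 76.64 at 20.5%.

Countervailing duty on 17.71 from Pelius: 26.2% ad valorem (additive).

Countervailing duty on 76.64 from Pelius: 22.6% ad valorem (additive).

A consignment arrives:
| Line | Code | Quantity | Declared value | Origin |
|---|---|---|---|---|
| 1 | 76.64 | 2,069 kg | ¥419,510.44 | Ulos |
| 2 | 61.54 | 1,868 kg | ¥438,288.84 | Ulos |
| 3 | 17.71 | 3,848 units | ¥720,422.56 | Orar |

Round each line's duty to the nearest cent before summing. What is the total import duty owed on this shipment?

¥169,917.21

Line 1 (76.64, Ulos, 2,069 kg, ¥419,510.44):
Base rate for 76.64 is 30%.
Origin Ulos qualifies under the Belesta–Ulos agreement and 76.64 is covered: preferential rate 20.5% applies instead.
The additional-duty order on 76.64 targets Pelius, not Ulos; it does not apply.
Duty = ¥419,510.44 × 20.5% = ¥85,999.64.
Line 2 (61.54, Ulos, 1,868 kg, ¥438,288.84):
Base rate for 61.54 is ¥1.11/kg.
Origin Ulos qualifies under the Belesta–Ulos agreement and 61.54 is covered: preferential rate Free applies instead.
Duty = ¥438,288.84 × 0% = ¥0.00.
Line 3 (17.71, Orar, 3,848 units, ¥720,422.56):
Base rate for 17.71 is 10.5% + ¥2.15/unit.
The additional-duty order on 17.71 targets Pelius, not Orar; it does not apply.
Duty = ¥720,422.56 × 10.5% + 3,848 × ¥2.15 = ¥83,917.57.
Total = ¥85,999.64 + ¥0.00 + ¥83,917.57 = ¥169,917.21.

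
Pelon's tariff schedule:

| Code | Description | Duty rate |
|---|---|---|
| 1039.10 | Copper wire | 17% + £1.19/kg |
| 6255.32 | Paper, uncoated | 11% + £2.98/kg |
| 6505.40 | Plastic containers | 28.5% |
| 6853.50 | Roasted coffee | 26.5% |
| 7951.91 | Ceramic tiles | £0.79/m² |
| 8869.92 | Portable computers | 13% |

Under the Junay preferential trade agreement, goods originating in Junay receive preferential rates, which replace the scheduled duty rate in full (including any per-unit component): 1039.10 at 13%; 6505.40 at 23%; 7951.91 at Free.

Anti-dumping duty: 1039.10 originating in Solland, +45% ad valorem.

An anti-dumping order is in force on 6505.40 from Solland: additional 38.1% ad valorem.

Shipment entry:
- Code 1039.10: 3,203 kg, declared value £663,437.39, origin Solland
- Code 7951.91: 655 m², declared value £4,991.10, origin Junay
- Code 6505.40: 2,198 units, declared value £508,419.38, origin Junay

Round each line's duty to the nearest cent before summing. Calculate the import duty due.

Line 1 (1039.10, Solland, 3,203 kg, £663,437.39):
Base rate for 1039.10 is 17% + £1.19/kg.
1039.10 has an FTA preferential rate, but origin Solland is not Junay; base rate stands.
Additional duty on 1039.10 from Solland: +45%. Applied ad valorem rate: 17% + 45% = 62%.
Duty = £663,437.39 × 62% + 3,203 × £1.19 = £415,142.75.
Line 2 (7951.91, Junay, 655 m², £4,991.10):
Base rate for 7951.91 is £0.79/m².
Origin Junay qualifies under the Pelon–Junay agreement and 7951.91 is covered: preferential rate Free applies instead.
Duty = £4,991.10 × 0% = £0.00.
Line 3 (6505.40, Junay, 2,198 units, £508,419.38):
Base rate for 6505.40 is 28.5%.
Origin Junay qualifies under the Pelon–Junay agreement and 6505.40 is covered: preferential rate 23% applies instead.
The additional-duty order on 6505.40 targets Solland, not Junay; it does not apply.
Duty = £508,419.38 × 23% = £116,936.46.
Total = £415,142.75 + £0.00 + £116,936.46 = £532,079.21.

£532,079.21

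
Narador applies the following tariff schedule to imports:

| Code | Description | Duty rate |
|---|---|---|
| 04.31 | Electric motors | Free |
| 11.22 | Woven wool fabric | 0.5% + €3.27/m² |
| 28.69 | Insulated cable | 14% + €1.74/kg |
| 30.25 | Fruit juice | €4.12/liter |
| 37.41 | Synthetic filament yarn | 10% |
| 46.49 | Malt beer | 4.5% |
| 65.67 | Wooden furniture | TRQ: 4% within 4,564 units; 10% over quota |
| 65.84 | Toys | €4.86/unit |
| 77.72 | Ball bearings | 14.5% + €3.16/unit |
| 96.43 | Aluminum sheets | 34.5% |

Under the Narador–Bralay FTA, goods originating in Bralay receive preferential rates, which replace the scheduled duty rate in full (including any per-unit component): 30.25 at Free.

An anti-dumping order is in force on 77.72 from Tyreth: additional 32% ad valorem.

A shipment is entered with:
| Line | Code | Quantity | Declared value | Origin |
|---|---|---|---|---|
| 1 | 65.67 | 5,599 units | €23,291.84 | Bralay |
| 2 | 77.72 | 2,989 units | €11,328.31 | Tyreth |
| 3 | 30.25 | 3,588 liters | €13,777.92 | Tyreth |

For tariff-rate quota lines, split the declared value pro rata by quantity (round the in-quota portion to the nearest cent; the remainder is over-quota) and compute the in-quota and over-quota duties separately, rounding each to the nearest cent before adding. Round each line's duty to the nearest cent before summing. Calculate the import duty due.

Line 1 (65.67, Bralay, 5,599 units, €23,291.84):
Code 65.67 is under a tariff-rate quota (threshold 4,564 units). In-quota: 4,564 units at 4%; over-quota: 1,035 units at 10%.
Pro-rata value split: in-quota = €23,291.84 × 4,564/5,599 = €18,986.24; over-quota = €23,291.84 − €18,986.24 = €4,305.60.
In-quota duty = €18,986.24 × 4% = €759.45. Over-quota duty = €4,305.60 × 10% = €430.56.
Line duty = €759.45 + €430.56 = €1,190.01.
Line 2 (77.72, Tyreth, 2,989 units, €11,328.31):
Base rate for 77.72 is 14.5% + €3.16/unit.
Additional duty on 77.72 from Tyreth: +32%. Applied ad valorem rate: 14.5% + 32% = 46.5%.
Duty = €11,328.31 × 46.5% + 2,989 × €3.16 = €14,712.90.
Line 3 (30.25, Tyreth, 3,588 liters, €13,777.92):
Base rate for 30.25 is €4.12/liter.
30.25 has an FTA preferential rate, but origin Tyreth is not Bralay; base rate stands.
Duty = 3,588 × €4.12 = €14,782.56.
Total = €1,190.01 + €14,712.90 + €14,782.56 = €30,685.47.

€30,685.47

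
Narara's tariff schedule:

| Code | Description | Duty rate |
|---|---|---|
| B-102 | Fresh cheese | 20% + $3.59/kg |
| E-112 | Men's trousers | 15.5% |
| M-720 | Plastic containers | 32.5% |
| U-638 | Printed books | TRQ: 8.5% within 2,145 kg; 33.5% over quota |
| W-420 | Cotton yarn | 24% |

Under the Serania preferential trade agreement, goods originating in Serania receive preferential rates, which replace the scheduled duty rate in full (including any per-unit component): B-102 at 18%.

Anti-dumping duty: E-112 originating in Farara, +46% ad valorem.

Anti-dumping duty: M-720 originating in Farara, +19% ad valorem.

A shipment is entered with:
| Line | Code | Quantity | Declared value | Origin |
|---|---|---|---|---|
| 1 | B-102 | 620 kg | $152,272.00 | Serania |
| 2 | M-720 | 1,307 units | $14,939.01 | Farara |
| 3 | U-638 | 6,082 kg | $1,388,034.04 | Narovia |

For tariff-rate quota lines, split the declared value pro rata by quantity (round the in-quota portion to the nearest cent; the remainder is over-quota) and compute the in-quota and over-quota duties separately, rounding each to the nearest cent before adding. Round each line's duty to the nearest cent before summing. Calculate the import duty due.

$377,710.98

Line 1 (B-102, Serania, 620 kg, $152,272.00):
Base rate for B-102 is 20% + $3.59/kg.
Origin Serania qualifies under the Narara–Serania agreement and B-102 is covered: preferential rate 18% applies instead.
Duty = $152,272.00 × 18% = $27,408.96.
Line 2 (M-720, Farara, 1,307 units, $14,939.01):
Base rate for M-720 is 32.5%.
Additional duty on M-720 from Farara: +19%. Applied ad valorem rate: 32.5% + 19% = 51.5%.
Duty = $14,939.01 × 51.5% = $7,693.59.
Line 3 (U-638, Narovia, 6,082 kg, $1,388,034.04):
Code U-638 is under a tariff-rate quota (threshold 2,145 kg). In-quota: 2,145 kg at 8.5%; over-quota: 3,937 kg at 33.5%.
Pro-rata value split: in-quota = $1,388,034.04 × 2,145/6,082 = $489,531.90; over-quota = $1,388,034.04 − $489,531.90 = $898,502.14.
In-quota duty = $489,531.90 × 8.5% = $41,610.21. Over-quota duty = $898,502.14 × 33.5% = $300,998.22.
Line duty = $41,610.21 + $300,998.22 = $342,608.43.
Total = $27,408.96 + $7,693.59 + $342,608.43 = $377,710.98.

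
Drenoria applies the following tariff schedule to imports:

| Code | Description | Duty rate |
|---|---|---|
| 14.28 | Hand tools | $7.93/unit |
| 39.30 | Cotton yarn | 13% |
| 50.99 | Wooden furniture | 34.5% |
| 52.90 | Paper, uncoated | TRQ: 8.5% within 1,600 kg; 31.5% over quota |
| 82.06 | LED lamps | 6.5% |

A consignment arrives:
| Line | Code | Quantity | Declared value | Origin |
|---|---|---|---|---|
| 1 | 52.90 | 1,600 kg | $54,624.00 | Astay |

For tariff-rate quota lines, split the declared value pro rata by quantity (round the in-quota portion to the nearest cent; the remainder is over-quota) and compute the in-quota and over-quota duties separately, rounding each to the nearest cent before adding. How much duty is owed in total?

$4,643.04

Line 1 (52.90, Astay, 1,600 kg, $54,624.00):
Code 52.90 is under a tariff-rate quota (threshold 1,600 kg). Quantity 1,600 kg is within the quota, so the in-quota rate 8.5% applies to the full value.
Duty = $54,624.00 × 8.5% = $4,643.04.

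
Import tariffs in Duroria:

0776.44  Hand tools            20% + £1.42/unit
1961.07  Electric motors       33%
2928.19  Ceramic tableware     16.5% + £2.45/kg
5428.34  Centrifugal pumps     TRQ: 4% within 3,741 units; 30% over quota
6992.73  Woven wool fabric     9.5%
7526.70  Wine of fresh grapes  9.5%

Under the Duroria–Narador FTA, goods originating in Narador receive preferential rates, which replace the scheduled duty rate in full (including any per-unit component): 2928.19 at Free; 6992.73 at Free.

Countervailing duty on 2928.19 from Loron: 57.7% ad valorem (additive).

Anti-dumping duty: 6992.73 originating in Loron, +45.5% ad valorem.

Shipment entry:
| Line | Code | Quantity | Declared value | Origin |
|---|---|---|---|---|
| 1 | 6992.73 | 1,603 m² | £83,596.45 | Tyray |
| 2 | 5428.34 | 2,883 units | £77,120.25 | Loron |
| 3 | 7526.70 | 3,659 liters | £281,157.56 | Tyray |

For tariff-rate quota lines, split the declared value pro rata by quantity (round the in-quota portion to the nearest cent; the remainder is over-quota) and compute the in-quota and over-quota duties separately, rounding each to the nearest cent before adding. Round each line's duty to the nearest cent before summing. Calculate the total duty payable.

Line 1 (6992.73, Tyray, 1,603 m², £83,596.45):
Base rate for 6992.73 is 9.5%.
6992.73 has an FTA preferential rate, but origin Tyray is not Narador; base rate stands.
The additional-duty order on 6992.73 targets Loron, not Tyray; it does not apply.
Duty = £83,596.45 × 9.5% = £7,941.66.
Line 2 (5428.34, Loron, 2,883 units, £77,120.25):
Code 5428.34 is under a tariff-rate quota (threshold 3,741 units). Quantity 2,883 units is within the quota, so the in-quota rate 4% applies to the full value.
Duty = £77,120.25 × 4% = £3,084.81.
Line 3 (7526.70, Tyray, 3,659 liters, £281,157.56):
Base rate for 7526.70 is 9.5%.
Duty = £281,157.56 × 9.5% = £26,709.97.
Total = £7,941.66 + £3,084.81 + £26,709.97 = £37,736.44.

£37,736.44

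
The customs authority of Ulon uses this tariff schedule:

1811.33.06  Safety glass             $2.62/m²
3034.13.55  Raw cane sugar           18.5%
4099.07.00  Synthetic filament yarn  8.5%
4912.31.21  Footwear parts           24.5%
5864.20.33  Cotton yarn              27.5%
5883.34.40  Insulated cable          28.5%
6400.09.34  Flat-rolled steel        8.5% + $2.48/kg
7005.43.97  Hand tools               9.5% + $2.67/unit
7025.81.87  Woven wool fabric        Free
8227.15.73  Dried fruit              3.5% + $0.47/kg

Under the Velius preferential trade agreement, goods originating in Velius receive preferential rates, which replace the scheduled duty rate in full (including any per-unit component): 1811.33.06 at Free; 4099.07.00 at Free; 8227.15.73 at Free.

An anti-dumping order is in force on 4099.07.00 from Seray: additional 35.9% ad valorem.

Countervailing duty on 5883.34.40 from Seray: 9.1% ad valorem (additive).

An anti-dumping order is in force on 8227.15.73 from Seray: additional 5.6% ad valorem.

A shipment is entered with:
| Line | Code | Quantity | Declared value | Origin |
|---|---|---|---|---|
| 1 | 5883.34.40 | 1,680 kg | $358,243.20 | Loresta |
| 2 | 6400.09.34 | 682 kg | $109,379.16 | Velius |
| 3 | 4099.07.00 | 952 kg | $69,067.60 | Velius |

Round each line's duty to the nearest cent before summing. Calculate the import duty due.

Line 1 (5883.34.40, Loresta, 1,680 kg, $358,243.20):
Base rate for 5883.34.40 is 28.5%.
The additional-duty order on 5883.34.40 targets Seray, not Loresta; it does not apply.
Duty = $358,243.20 × 28.5% = $102,099.31.
Line 2 (6400.09.34, Velius, 682 kg, $109,379.16):
Base rate for 6400.09.34 is 8.5% + $2.48/kg.
Origin Velius is the FTA partner but 6400.09.34 is not on the preference list; base rate stands.
Duty = $109,379.16 × 8.5% + 682 × $2.48 = $10,988.59.
Line 3 (4099.07.00, Velius, 952 kg, $69,067.60):
Base rate for 4099.07.00 is 8.5%.
Origin Velius qualifies under the Ulon–Velius agreement and 4099.07.00 is covered: preferential rate Free applies instead.
The additional-duty order on 4099.07.00 targets Seray, not Velius; it does not apply.
Duty = $69,067.60 × 0% = $0.00.
Total = $102,099.31 + $10,988.59 + $0.00 = $113,087.90.

$113,087.90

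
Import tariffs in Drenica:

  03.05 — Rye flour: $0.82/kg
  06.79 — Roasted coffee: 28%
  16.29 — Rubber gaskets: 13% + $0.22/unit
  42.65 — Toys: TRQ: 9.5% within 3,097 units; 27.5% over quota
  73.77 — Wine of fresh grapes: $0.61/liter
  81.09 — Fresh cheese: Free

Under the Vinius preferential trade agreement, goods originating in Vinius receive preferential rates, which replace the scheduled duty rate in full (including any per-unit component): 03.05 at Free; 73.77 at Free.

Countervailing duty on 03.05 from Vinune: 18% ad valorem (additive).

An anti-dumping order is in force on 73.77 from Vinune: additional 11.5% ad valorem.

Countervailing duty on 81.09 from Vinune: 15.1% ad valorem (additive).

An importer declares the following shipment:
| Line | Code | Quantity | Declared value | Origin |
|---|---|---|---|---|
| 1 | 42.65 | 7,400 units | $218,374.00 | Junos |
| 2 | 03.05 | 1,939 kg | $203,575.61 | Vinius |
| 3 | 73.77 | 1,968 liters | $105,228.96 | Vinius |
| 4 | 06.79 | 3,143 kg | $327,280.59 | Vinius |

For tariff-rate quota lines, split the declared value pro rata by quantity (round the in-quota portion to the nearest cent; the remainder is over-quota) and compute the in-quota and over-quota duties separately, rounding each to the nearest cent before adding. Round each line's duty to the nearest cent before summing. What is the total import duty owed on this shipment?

$135,240.77

Line 1 (42.65, Junos, 7,400 units, $218,374.00):
Code 42.65 is under a tariff-rate quota (threshold 3,097 units). In-quota: 3,097 units at 9.5%; over-quota: 4,303 units at 27.5%.
Pro-rata value split: in-quota = $218,374.00 × 3,097/7,400 = $91,392.47; over-quota = $218,374.00 − $91,392.47 = $126,981.53.
In-quota duty = $91,392.47 × 9.5% = $8,682.28. Over-quota duty = $126,981.53 × 27.5% = $34,919.92.
Line duty = $8,682.28 + $34,919.92 = $43,602.20.
Line 2 (03.05, Vinius, 1,939 kg, $203,575.61):
Base rate for 03.05 is $0.82/kg.
Origin Vinius qualifies under the Drenica–Vinius agreement and 03.05 is covered: preferential rate Free applies instead.
The additional-duty order on 03.05 targets Vinune, not Vinius; it does not apply.
Duty = $203,575.61 × 0% = $0.00.
Line 3 (73.77, Vinius, 1,968 liters, $105,228.96):
Base rate for 73.77 is $0.61/liter.
Origin Vinius qualifies under the Drenica–Vinius agreement and 73.77 is covered: preferential rate Free applies instead.
The additional-duty order on 73.77 targets Vinune, not Vinius; it does not apply.
Duty = $105,228.96 × 0% = $0.00.
Line 4 (06.79, Vinius, 3,143 kg, $327,280.59):
Base rate for 06.79 is 28%.
Origin Vinius is the FTA partner but 06.79 is not on the preference list; base rate stands.
Duty = $327,280.59 × 28% = $91,638.57.
Total = $43,602.20 + $0.00 + $0.00 + $91,638.57 = $135,240.77.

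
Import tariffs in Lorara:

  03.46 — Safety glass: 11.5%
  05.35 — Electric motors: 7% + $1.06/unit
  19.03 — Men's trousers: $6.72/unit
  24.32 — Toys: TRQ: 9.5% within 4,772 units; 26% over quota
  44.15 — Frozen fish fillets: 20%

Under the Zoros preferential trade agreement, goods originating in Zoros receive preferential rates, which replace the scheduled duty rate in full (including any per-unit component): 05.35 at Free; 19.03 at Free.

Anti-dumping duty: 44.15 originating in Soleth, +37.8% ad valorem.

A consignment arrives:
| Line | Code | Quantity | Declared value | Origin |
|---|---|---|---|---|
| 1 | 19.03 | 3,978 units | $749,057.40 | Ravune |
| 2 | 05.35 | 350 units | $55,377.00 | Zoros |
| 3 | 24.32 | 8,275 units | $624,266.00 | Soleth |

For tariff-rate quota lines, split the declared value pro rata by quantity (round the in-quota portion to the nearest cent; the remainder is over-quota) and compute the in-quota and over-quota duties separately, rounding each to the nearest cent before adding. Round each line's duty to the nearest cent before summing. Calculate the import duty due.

Line 1 (19.03, Ravune, 3,978 units, $749,057.40):
Base rate for 19.03 is $6.72/unit.
19.03 has an FTA preferential rate, but origin Ravune is not Zoros; base rate stands.
Duty = 3,978 × $6.72 = $26,732.16.
Line 2 (05.35, Zoros, 350 units, $55,377.00):
Base rate for 05.35 is 7% + $1.06/unit.
Origin Zoros qualifies under the Lorara–Zoros agreement and 05.35 is covered: preferential rate Free applies instead.
Duty = $55,377.00 × 0% = $0.00.
Line 3 (24.32, Soleth, 8,275 units, $624,266.00):
Code 24.32 is under a tariff-rate quota (threshold 4,772 units). In-quota: 4,772 units at 9.5%; over-quota: 3,503 units at 26%.
Pro-rata value split: in-quota = $624,266.00 × 4,772/8,275 = $359,999.68; over-quota = $624,266.00 − $359,999.68 = $264,266.32.
In-quota duty = $359,999.68 × 9.5% = $34,199.97. Over-quota duty = $264,266.32 × 26% = $68,709.24.
Line duty = $34,199.97 + $68,709.24 = $102,909.21.
Total = $26,732.16 + $0.00 + $102,909.21 = $129,641.37.

$129,641.37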